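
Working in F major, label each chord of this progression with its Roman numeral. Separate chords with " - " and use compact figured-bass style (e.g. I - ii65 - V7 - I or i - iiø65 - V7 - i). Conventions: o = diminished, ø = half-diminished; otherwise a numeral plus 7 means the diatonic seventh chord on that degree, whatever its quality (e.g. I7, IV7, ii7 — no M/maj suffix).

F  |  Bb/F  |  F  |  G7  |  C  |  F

I - IV64 - I - V7/V - V - I

F: major triad on F = scale degree 1 → I.
Bb/F: root Bb is the subdominant; major triad there is IV64.
F has root F, degree 1 in F major, so I.
G7 is the secondary dominant of V (dominant seventh chord on G): V7/V.
C: major triad on C = scale degree 5 → V.
F: root F is the tonic; major triad there is I.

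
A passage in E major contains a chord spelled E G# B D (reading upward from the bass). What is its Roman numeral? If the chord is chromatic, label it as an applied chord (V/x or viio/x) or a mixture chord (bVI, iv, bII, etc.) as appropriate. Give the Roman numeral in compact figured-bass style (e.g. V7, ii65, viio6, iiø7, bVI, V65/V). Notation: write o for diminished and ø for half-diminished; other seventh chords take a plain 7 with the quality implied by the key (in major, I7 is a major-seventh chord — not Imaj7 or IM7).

The pitches E-G#-B-D form a dominant seventh chord rooted on E.
E is not a diatonic chord root with this quality in E major, but it lies a perfect fifth above A (IV), so the chord functions as an applied dominant of IV.

V7/IV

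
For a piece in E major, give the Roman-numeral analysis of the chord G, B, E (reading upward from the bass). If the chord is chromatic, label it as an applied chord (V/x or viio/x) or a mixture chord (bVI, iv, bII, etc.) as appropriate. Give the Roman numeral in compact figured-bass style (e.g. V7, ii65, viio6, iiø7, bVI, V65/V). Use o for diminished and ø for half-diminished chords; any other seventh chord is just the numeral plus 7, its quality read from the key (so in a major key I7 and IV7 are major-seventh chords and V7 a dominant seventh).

i6

The pitches E-G-B form a minor triad rooted on E.
E is the first degree of E major. This is the minor tonic, borrowed from the parallel minor.
With G in the bass the chord is in first inversion, so the figured bass is 6.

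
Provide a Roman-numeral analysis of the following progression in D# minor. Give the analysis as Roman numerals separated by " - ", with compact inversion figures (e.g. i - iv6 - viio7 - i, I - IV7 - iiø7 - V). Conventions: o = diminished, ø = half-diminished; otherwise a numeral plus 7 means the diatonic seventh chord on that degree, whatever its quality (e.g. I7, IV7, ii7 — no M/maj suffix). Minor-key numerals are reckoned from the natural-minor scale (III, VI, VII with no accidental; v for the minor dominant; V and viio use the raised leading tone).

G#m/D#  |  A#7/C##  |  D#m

iv64 - V65 - i

G#m/D#: minor triad on G# = scale degree 4 → iv64.
A#7/C##: dominant seventh chord on A# = scale degree 5 → V65.
D#m has root D#, degree 1 in D# minor, so i.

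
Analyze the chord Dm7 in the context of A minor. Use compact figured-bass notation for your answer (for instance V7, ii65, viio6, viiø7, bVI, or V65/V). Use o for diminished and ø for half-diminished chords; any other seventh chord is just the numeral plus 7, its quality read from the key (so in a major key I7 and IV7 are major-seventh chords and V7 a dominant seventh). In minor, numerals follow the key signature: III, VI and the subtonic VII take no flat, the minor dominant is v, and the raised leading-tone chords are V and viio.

Stacked in thirds the chord is D-F-A-C: a minor seventh chord on D.
D is scale degree 4 in A minor, and a minor seventh chord on that degree is written iv7.

iv7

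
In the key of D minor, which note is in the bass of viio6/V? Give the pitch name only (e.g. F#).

B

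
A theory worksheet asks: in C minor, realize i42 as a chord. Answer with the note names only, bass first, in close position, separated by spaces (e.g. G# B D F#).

Bb C Eb G

The numeral's case and figure indicate a minor seventh chord. In C minor its root, scale degree 1, is C.
That chord is spelled C-Eb-G-Bb.
The figured bass 42 indicates third inversion, placing the seventh (Bb) in the bass: Bb-C-Eb-G.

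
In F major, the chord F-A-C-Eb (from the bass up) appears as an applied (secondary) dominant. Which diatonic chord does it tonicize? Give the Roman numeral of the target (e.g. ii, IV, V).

The chord is a dominant seventh chord on F.
A dominant resolves down a perfect fifth: F → Bb. In F major, Bb is scale degree 4, i.e. IV.

IV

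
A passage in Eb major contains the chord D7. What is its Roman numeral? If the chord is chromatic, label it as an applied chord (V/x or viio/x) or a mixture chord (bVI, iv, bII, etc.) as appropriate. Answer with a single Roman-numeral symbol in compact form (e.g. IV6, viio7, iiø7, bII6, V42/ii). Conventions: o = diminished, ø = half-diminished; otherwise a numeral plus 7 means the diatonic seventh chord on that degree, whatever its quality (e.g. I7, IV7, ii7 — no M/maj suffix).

The pitches D-F#-A-C form a dominant seventh chord rooted on D.
D is not a diatonic chord root with this quality in Eb major, but it lies a perfect fifth above G (iii), so the chord functions as an applied dominant of iii.

V7/iii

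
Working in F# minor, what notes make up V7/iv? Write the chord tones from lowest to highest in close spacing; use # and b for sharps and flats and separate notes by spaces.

F# A# C# E

The slash means an applied dominant: we want the dominant of iv. In F# minor, iv is B minor, and its dominant is built on F#.
Building a dominant seventh chord on F# gives F#-A#-C#-E.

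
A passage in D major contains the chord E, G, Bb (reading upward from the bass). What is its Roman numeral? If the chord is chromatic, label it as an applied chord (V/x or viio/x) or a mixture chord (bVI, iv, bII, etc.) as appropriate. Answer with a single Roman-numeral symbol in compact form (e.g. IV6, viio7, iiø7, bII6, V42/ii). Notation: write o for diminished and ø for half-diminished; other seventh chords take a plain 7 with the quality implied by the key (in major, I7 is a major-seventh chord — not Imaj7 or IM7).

iio

The pitches E-G-Bb form a diminished triad rooted on E.
E is the second degree of D major. This is the diminished supertonic triad, borrowed from the parallel minor.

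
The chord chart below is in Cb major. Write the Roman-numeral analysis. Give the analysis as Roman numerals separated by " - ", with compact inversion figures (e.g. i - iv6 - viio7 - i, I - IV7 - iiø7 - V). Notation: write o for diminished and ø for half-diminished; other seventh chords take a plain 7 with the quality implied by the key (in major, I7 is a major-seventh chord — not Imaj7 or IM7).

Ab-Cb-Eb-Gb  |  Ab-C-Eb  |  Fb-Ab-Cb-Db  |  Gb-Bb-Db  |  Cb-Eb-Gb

Ab-Cb-Eb-Gb: minor seventh chord on Ab = scale degree 6 → vi7.
Ab-C-Eb: a major triad on Ab, the applied dominant of ii → V/ii.
Fb-Ab-Cb-Db has root Db, degree 2 in Cb major, so ii65.
Gb-Bb-Db: major triad on Gb = scale degree 5 → V.
Cb-Eb-Gb: major triad on Cb = scale degree 1 → I.

vi7 - V/ii - ii65 - V - I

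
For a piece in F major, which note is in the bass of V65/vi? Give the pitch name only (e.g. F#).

The applied chord V65/vi is rooted on A: A-C#-E-G.
The figure 65 means first inversion — the third is in the bass.

C#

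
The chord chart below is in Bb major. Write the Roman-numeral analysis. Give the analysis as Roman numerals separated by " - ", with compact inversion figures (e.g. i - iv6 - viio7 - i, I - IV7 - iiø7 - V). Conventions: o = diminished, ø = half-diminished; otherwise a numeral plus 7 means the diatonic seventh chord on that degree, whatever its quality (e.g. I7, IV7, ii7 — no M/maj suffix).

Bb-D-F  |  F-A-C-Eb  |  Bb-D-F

Bb-D-F: root Bb is the tonic; major triad there is I.
F-A-C-Eb: root F is the dominant; dominant seventh chord there is V7.
Bb-D-F: major triad on Bb = scale degree 1 → I.

I - V7 - I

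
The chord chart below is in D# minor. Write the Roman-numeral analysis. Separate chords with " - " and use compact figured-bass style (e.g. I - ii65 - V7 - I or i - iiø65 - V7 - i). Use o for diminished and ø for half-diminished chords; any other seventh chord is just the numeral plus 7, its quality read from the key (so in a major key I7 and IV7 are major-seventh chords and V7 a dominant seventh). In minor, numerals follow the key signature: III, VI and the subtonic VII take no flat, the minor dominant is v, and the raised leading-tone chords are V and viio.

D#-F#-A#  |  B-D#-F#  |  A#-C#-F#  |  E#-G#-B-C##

i - VI - III6 - viio65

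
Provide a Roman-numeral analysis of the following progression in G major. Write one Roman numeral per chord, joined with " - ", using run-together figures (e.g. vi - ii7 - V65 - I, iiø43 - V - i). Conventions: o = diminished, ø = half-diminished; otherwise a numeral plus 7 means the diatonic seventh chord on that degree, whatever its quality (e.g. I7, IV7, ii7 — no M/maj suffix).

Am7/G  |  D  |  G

ii42 - V - I

Am7/G: minor seventh chord on A = scale degree 2 → ii42.
D has root D, degree 5 in G major, so V.
G has root G, degree 1 in G major, so I.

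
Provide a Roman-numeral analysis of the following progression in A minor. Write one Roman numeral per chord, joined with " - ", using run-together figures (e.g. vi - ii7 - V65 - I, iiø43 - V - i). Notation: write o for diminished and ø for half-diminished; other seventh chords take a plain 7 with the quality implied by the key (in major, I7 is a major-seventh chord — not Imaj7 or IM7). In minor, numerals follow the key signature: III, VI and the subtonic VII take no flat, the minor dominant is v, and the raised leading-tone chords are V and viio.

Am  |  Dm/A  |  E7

i - iv64 - V7

Am: minor triad on A = scale degree 1 → i.
Dm/A: root D is the subdominant; minor triad there is iv64.
E7: root E is the dominant; dominant seventh chord there is V7.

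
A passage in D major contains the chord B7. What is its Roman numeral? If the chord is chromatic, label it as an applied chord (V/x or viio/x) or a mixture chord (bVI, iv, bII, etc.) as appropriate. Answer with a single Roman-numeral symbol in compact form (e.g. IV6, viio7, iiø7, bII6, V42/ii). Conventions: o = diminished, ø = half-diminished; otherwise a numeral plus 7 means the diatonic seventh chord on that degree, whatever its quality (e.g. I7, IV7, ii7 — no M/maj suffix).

Stacked in thirds the chord is B-D#-F#-A: a dominant seventh chord on B.
B is not a diatonic chord root with this quality in D major, but it lies a perfect fifth above E (ii), so the chord functions as an applied dominant of ii.

V7/ii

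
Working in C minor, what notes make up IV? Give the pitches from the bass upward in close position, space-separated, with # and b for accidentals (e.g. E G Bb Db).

Scale degree 4 in C minor is F; here the chord built on it is altered to a major triad. IV is the major subdominant, borrowed from the parallel major.
So the chord is F-A-C.

F A C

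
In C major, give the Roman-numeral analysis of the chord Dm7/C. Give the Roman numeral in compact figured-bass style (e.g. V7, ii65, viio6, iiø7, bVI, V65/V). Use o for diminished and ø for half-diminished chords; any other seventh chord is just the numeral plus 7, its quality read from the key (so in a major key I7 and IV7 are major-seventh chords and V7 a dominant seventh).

ii42

The pitches D-F-A-C form a minor seventh chord rooted on D.
In C major, D is the supertonic; the diatonic minor seventh chord there is ii7.
With C in the bass the chord is in third inversion, so the figured bass is 42.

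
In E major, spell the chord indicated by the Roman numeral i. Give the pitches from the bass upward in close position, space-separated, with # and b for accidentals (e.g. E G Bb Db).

E G B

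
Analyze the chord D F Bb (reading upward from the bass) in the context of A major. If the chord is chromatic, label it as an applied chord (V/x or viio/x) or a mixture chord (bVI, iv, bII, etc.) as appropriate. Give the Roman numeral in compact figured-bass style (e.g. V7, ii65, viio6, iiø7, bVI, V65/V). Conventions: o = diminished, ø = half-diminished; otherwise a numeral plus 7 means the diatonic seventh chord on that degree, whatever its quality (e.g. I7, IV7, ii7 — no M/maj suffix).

bII6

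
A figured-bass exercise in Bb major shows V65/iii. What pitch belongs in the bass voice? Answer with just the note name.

C#

The applied chord V65/iii is rooted on A: A-C#-E-G.
The figure 65 means first inversion — the third is in the bass.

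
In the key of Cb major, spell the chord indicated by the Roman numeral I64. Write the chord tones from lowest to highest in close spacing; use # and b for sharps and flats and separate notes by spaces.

Gb Cb Eb

The numeral's case and figure indicate a major triad. In Cb major its root, the first degree, is Cb.
That chord is spelled Cb-Eb-Gb.
With the 64 figure the chord is in second inversion; from the bass Gb upward in close position it reads Gb-Cb-Eb.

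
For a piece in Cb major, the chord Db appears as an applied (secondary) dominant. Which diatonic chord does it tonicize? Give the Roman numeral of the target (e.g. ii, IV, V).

V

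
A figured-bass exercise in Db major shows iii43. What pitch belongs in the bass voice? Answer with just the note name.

iii in Db major has root F; the chord is F-Ab-C-Eb.
The figure 43 means second inversion — the fifth is in the bass.

C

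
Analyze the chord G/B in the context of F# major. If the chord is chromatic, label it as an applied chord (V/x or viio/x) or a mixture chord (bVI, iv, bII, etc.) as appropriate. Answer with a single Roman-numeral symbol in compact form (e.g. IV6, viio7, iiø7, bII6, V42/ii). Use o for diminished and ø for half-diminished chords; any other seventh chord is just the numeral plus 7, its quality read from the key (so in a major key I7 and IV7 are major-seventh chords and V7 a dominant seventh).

bII6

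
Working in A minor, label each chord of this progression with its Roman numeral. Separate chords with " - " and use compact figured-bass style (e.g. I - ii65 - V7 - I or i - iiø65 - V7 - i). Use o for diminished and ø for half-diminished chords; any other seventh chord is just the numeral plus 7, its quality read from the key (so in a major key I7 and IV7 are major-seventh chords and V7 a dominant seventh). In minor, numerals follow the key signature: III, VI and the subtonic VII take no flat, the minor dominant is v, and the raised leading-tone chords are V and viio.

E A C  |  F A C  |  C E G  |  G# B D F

E-A-C has root A, degree 1 in A minor, so i64.
F-A-C: root F is the submediant; major triad there is VI.
C-E-G: major triad on C = scale degree 3 → III.
G#-B-D-F has root G#, degree 7 in A minor, so viio7.

i64 - VI - III - viio7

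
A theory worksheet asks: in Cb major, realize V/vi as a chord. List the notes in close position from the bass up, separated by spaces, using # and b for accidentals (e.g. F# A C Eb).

Eb G Bb

The slash means an applied dominant: we want the dominant of vi. In Cb major, vi is Ab minor, and its dominant is built on Eb.
Building a major triad on Eb gives Eb-G-Bb.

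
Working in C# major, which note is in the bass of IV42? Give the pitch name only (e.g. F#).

E#

IV in C# major has root F#; the chord is F#-A#-C#-E#.
The figure 42 means third inversion — the seventh is in the bass.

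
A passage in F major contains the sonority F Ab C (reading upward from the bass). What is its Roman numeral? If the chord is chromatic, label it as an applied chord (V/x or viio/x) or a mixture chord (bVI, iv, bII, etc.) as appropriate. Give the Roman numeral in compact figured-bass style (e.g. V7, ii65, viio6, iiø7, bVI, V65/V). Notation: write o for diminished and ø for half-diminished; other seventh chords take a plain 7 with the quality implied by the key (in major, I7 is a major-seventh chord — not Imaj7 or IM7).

i

Stacked in thirds the chord is F-Ab-C: a minor triad on F.
F is the first degree of F major. This is the minor tonic, borrowed from the parallel minor.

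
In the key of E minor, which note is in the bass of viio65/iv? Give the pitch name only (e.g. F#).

B

The applied chord viio65/iv is rooted on G#: G#-B-D-F.
The figure 65 means first inversion — the third is in the bass.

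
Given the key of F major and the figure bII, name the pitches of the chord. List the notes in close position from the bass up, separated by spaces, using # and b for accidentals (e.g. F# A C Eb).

Scale degree 2 in F major is G; lowering it a half step gives Gb. bII is the Neapolitan chord — a major triad on the lowered second degree.
So the chord is Gb-Bb-Db.

Gb Bb Db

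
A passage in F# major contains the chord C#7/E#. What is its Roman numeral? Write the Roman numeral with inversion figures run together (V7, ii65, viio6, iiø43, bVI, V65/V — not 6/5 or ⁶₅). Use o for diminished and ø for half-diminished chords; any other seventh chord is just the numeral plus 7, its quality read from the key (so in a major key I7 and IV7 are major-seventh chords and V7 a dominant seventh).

V65

Stacked in thirds the chord is C#-E#-G#-B: a dominant seventh chord on C#.
C# is scale degree 5 in F# major, and a dominant seventh chord on that degree is written V7.
With E# in the bass the chord is in first inversion, so the figured bass is 65.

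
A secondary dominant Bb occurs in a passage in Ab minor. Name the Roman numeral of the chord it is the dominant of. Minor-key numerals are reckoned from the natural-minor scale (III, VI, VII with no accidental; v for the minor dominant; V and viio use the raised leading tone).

V

The chord is a major triad on Bb.
A dominant resolves down a perfect fifth: Bb → Eb. In Ab minor, Eb is scale degree 5, i.e. V.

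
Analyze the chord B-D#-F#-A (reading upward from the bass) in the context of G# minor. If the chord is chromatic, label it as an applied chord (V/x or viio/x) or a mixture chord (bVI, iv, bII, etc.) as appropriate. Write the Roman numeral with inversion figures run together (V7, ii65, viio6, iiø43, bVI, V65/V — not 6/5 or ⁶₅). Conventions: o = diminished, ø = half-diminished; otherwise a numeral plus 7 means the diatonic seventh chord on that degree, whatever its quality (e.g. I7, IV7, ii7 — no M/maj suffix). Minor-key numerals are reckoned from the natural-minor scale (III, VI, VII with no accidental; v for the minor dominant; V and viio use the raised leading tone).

Stacked in thirds the chord is B-D#-F#-A: a dominant seventh chord on B.
B is not a diatonic chord root with this quality in G# minor, but it lies a perfect fifth above E (VI), so the chord functions as an applied dominant of VI.

V7/VI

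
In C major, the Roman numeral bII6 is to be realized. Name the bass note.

F

bII in C major has root Db; the chord is Db-F-Ab.
The figure 6 means first inversion — the third is in the bass.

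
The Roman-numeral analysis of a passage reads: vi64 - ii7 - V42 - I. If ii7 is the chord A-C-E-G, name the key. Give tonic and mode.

G major

The chord Am7 is a minor seventh chord rooted on A; its label is ii7.
Counting down one scale step from A places the tonic on G; a minor seventh chord on degree 2 is diatonic only in major.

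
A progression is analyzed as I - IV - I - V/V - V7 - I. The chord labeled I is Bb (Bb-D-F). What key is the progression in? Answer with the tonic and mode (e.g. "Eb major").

Bb major

The anchor chord is a major triad on Bb, labeled I.
If Bb is scale degree 1 and the mode makes that degree carry a major triad, the tonic is Bb and the mode is major.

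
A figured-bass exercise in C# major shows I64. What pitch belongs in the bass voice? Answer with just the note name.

G#

I in C# major has root C#; the chord is C#-E#-G#.
The figure 64 means second inversion — the fifth is in the bass.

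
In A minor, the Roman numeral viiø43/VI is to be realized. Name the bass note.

The applied chord viiø43/VI is rooted on E: E-G-Bb-D.
The figure 43 means second inversion — the fifth is in the bass.

Bb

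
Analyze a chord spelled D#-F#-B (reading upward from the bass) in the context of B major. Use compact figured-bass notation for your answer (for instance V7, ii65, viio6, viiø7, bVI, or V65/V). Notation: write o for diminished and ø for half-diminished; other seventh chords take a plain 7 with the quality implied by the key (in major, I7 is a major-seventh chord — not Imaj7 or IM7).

The pitches B-D#-F# form a major triad rooted on B.
In B major, B is the tonic; the diatonic major triad there is I.
With D# in the bass the chord is in first inversion, so the figured bass is 6.

I6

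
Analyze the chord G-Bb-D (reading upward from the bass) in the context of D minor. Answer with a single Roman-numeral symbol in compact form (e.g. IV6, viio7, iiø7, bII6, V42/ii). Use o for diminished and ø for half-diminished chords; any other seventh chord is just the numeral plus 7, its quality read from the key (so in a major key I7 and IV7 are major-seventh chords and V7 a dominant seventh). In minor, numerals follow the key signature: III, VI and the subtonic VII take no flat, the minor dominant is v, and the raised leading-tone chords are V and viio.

The pitches G-Bb-D form a minor triad rooted on G.
In D minor, G is the subdominant; the diatonic minor triad there is iv.

iv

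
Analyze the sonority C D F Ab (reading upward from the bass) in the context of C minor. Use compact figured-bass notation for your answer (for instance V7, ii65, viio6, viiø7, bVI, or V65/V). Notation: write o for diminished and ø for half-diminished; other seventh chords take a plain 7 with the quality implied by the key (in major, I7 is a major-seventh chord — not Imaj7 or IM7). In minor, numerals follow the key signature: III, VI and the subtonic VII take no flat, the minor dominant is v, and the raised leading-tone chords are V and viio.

Stacked in thirds the chord is D-F-Ab-C: a half-diminished seventh chord on D.
D is scale degree 2 in C minor, and a half-diminished seventh chord on that degree is written iiø7.
With C in the bass the chord is in third inversion, so the figured bass is 42.

iiø42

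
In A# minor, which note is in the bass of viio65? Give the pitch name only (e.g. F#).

viio in A# minor has root G##; the chord is G##-B#-D#-F#.
The figure 65 means first inversion — the third is in the bass.

B#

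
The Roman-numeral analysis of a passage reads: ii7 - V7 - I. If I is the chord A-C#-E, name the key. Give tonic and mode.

I is given as A-C#-E — a major triad with root A.
If A is scale degree 1 and the mode makes that degree carry a major triad, the tonic is A and the mode is major.

A major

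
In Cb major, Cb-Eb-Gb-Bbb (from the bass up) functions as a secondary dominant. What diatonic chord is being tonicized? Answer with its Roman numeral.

The chord is a dominant seventh chord on Cb.
A dominant resolves down a perfect fifth: Cb → Fb. In Cb major, Fb is scale degree 4, i.e. IV.

IV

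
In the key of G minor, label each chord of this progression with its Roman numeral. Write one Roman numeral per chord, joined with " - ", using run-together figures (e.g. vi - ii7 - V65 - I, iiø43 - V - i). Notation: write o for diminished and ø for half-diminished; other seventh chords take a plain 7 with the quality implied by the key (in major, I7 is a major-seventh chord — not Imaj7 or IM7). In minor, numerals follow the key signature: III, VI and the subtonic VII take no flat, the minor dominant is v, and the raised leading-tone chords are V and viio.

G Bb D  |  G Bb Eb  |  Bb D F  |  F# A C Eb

G-Bb-D: root G is the tonic; minor triad there is i.
G-Bb-Eb has root Eb, degree 6 in G minor, so VI6.
Bb-D-F: major triad on Bb = scale degree 3 → III.
F#-A-C-Eb has root F#, degree 7 in G minor, so viio7.

i - VI6 - III - viio7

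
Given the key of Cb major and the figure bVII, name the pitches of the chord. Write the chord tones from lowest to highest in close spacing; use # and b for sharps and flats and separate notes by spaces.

Bbb Db Fb

bVII is a major triad on the lowered seventh degree (the subtonic), borrowed from the parallel minor. In Cb major that root is Bbb.
So the chord is Bbb-Db-Fb, a major triad.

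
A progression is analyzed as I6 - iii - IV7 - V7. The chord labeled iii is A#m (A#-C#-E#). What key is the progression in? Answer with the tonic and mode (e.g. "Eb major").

F# major

The chord A#m is a minor triad rooted on A#; its label is iii.
iii on A# implies A# is the mediant; that puts the tonic at F#, and the lowercase numeral fits major mode.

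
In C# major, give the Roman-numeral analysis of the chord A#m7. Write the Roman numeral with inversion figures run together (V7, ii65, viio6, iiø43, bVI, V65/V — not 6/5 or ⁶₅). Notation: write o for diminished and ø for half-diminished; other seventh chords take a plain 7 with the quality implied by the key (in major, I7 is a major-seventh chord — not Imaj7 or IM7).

vi7

Stacked in thirds the chord is A#-C#-E#-G#: a minor seventh chord on A#.
In C# major, A# is the submediant; the diatonic minor seventh chord there is vi7.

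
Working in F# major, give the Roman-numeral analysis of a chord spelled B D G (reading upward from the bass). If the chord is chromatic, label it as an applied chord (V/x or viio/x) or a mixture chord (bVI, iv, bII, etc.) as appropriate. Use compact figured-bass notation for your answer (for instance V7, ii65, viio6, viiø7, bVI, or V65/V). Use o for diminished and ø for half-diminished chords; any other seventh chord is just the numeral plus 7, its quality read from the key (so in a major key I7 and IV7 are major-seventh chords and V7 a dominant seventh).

Stacked in thirds the chord is G-B-D: a major triad on G.
G is the lowered second degree of F# major (diatonic 2 would be G#). This is the Neapolitan sixth — a major triad on the lowered second degree, here in its customary first inversion.
With B in the bass the chord is in first inversion, so the figured bass is 6.

bII6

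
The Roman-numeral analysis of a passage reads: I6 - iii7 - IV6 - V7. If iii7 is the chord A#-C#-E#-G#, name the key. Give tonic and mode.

The anchor chord is a minor seventh chord on A#, labeled iii7.
If A# is scale degree 3 and the mode makes that degree carry a minor seventh chord, the tonic is F# and the mode is major.

F# major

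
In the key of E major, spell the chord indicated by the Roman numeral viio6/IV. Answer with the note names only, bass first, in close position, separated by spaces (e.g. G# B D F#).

The slash marks an applied leading-tone chord: viio of IV. In E major, IV is A, so the leading tone to it is G#, a half step below.
Building a diminished triad on G# gives G#-B-D.
The figured bass 6 indicates first inversion, placing the third (B) in the bass: B-D-G#.

B D G#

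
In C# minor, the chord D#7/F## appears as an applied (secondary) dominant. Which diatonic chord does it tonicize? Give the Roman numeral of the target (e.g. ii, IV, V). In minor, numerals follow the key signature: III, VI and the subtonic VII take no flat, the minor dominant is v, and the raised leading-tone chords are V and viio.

The chord is a dominant seventh chord on D#.
A dominant resolves down a perfect fifth: D# → G#. In C# minor, G# is scale degree 5, i.e. V.

V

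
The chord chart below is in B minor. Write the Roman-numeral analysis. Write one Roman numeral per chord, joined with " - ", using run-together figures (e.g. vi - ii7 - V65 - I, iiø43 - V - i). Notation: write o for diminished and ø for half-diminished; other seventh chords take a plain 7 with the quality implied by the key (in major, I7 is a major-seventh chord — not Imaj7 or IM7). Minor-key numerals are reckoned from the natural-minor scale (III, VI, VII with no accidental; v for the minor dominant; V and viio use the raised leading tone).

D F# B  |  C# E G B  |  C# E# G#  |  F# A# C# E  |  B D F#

i6 - iiø7 - V/V - V7 - i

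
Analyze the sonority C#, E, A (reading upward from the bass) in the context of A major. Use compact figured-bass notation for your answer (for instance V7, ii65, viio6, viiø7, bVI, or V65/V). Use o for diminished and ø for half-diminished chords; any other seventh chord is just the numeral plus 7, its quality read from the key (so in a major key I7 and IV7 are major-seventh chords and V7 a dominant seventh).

I6

The pitches A-C#-E form a major triad rooted on A.
In A major, A is the tonic; the diatonic major triad there is I.
With C# in the bass the chord is in first inversion, so the figured bass is 6.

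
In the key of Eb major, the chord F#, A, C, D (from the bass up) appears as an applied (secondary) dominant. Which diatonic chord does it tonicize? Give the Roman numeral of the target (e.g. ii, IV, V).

iii

The chord is a dominant seventh chord on D.
A dominant resolves down a perfect fifth: D → G. In Eb major, G is scale degree 3, i.e. iii.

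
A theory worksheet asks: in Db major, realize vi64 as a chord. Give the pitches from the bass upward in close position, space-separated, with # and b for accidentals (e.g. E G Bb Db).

F Bb Db

The numeral's case and figure indicate a minor triad. In Db major its root, the submediant, is Bb.
That chord is spelled Bb-Db-F.
The figured bass 64 indicates second inversion, placing the fifth (F) in the bass: F-Bb-Db.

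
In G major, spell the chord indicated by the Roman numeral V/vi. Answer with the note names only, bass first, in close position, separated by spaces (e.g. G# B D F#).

V/vi is a secondary dominant — the dominant triad of vi. vi in G major is E, so the applied chord's root is B, a perfect fifth above.
Building a major triad on B gives B-D#-F#.

B D# F#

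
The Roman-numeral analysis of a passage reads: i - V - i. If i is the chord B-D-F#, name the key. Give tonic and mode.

i is given as B-D-F# — a minor triad with root B.
If B is scale degree 1 and the mode makes that degree carry a minor triad, the tonic is B and the mode is minor.

B minor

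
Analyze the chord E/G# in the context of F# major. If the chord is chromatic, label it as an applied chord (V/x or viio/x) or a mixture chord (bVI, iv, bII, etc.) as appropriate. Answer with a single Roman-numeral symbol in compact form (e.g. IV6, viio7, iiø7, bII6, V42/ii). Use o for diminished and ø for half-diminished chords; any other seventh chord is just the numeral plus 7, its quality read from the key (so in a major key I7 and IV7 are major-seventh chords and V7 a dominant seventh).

Stacked in thirds the chord is E-G#-B: a major triad on E.
E is the lowered seventh degree of F# major (diatonic 7 would be E#). This is a major triad on the lowered seventh degree (the subtonic), borrowed from the parallel minor.
With G# in the bass the chord is in first inversion, so the figured bass is 6.

bVII6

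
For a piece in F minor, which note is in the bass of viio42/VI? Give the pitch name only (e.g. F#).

The applied chord viio42/VI is rooted on C: C-Eb-Gb-Bbb.
The figure 42 means third inversion — the seventh is in the bass.

Bbb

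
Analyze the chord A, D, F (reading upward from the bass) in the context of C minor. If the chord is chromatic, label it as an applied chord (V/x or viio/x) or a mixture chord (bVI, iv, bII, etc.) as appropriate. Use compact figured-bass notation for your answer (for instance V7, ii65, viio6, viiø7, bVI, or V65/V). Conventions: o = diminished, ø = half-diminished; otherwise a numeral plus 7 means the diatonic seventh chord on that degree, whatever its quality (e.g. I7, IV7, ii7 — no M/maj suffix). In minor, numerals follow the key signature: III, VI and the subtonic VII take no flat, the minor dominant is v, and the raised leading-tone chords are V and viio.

ii64

Stacked in thirds the chord is D-F-A: a minor triad on D.
D is the second degree of C minor. This is the minor supertonic, borrowed from the parallel major (the Dorian ii).
With A in the bass the chord is in second inversion, so the figured bass is 64.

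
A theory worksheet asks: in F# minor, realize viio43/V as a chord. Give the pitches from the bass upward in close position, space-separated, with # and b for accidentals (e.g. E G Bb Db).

viio43/V is a secondary leading-tone chord. The target V is C# in F# minor; the applied chord is rooted a semitone below, on B#.
Building a fully diminished seventh chord on B# gives B#-D#-F#-A.
With the 43 figure the chord is in second inversion; from the bass F# upward in close position it reads F#-A-B#-D#.

F# A B# D#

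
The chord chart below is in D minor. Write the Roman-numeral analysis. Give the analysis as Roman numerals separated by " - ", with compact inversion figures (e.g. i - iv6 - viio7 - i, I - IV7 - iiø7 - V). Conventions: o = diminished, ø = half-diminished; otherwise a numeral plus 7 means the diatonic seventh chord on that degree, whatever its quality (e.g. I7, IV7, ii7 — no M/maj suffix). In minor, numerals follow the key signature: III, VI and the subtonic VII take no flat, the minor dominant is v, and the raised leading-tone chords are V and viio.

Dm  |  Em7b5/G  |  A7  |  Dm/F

i - iiø65 - V7 - i6

Dm: root D is the tonic; minor triad there is i.
Em7b5/G: half-diminished seventh chord on E = scale degree 2 → iiø65.
A7: root A is the dominant; dominant seventh chord there is V7.
Dm/F has root D, degree 1 in D minor, so i6.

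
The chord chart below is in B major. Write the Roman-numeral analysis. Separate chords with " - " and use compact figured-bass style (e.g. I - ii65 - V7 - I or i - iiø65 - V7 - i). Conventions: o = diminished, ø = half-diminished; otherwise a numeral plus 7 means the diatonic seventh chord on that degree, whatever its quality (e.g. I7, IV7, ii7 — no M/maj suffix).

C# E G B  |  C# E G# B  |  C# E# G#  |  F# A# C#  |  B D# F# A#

iiø7 - ii7 - V/V - V - I7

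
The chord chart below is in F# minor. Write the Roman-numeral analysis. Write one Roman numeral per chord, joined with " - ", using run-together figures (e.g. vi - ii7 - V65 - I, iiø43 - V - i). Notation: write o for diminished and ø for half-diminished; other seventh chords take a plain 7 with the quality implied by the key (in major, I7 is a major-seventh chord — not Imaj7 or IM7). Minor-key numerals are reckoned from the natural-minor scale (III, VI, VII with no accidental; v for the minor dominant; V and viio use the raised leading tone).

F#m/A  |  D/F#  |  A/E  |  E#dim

i6 - VI6 - III64 - viio

F#m/A: minor triad on F# = scale degree 1 → i6.
D/F#: root D is the submediant; major triad there is VI6.
A/E has root A, degree 3 in F# minor, so III64.
E#dim has root E#, degree 7 in F# minor, so viio.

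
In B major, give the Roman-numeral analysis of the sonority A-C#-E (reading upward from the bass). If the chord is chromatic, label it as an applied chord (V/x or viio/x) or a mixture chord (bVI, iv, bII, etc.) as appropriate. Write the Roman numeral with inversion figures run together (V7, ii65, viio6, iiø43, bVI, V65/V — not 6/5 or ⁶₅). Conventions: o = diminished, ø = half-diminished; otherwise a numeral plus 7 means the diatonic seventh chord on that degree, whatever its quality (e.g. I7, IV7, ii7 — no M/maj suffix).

bVII

The pitches A-C#-E form a major triad rooted on A.
A is the lowered seventh degree of B major (diatonic 7 would be A#). This is a major triad on the lowered seventh degree (the subtonic), borrowed from the parallel minor.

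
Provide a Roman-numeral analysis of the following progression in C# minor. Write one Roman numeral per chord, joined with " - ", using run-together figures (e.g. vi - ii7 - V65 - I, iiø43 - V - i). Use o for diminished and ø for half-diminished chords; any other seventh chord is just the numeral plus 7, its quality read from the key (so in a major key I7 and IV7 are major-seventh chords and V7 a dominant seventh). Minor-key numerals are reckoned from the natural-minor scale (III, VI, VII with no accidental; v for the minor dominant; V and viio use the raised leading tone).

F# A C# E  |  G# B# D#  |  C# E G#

iv7 - V - i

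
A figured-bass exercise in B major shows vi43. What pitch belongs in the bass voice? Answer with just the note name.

vi in B major has root G#; the chord is G#-B-D#-F#.
The figure 43 means second inversion — the fifth is in the bass.

D#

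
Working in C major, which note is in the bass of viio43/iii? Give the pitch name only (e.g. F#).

The applied chord viio43/iii is rooted on D#: D#-F#-A-C.
The figure 43 means second inversion — the fifth is in the bass.

A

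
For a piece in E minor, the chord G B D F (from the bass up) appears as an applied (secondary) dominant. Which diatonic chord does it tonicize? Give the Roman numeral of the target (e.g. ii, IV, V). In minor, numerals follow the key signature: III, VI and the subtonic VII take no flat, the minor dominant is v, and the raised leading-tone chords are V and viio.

The chord is a dominant seventh chord on G.
A dominant resolves down a perfect fifth: G → C. In E minor, C is scale degree 6, i.e. VI.

VI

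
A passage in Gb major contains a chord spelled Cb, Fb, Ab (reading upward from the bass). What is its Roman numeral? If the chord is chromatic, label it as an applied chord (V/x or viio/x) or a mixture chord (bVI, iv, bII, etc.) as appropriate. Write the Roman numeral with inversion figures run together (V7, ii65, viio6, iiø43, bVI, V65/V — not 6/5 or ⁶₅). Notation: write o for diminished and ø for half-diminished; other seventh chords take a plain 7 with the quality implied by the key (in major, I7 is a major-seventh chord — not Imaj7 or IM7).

bVII64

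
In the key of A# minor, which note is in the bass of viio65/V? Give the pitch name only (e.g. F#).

F##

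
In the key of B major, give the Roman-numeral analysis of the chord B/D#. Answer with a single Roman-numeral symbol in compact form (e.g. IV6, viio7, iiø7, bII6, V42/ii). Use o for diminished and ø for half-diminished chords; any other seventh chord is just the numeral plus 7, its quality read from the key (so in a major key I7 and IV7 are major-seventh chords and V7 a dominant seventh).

I6

Stacked in thirds the chord is B-D#-F#: a major triad on B.
B is scale degree 1 in B major, and a major triad on that degree is written I.
With D# in the bass the chord is in first inversion, so the figured bass is 6.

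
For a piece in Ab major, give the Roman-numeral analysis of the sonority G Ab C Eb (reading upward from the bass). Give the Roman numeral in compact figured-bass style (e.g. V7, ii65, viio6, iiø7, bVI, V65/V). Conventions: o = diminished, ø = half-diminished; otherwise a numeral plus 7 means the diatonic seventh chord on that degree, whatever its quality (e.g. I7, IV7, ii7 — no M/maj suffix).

Stacked in thirds the chord is Ab-C-Eb-G: a major seventh chord on Ab.
In Ab major, Ab is the tonic; the diatonic major seventh chord there is I7.
With G in the bass the chord is in third inversion, so the figured bass is 42.

I42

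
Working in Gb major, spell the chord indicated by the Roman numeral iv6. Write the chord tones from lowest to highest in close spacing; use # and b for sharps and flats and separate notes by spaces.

Ebb Gb Cb

iv6 is the minor subdominant, borrowed from the parallel minor. In Gb major that root is Cb.
So the chord is Cb-Ebb-Gb.
The figured bass 6 indicates first inversion, placing the third (Ebb) in the bass: Ebb-Gb-Cb.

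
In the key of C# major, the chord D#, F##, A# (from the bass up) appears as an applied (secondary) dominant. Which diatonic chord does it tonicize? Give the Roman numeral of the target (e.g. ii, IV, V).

V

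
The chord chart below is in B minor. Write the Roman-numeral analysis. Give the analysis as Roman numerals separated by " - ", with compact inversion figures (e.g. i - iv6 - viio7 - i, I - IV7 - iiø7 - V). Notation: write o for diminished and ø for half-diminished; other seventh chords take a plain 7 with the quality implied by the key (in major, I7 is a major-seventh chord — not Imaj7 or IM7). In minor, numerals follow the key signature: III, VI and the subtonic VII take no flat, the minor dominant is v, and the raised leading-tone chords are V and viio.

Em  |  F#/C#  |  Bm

Em: minor triad on E = scale degree 4 → iv.
F#/C#: major triad on F# = scale degree 5 → V64.
Bm: root B is the tonic; minor triad there is i.

iv - V64 - i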